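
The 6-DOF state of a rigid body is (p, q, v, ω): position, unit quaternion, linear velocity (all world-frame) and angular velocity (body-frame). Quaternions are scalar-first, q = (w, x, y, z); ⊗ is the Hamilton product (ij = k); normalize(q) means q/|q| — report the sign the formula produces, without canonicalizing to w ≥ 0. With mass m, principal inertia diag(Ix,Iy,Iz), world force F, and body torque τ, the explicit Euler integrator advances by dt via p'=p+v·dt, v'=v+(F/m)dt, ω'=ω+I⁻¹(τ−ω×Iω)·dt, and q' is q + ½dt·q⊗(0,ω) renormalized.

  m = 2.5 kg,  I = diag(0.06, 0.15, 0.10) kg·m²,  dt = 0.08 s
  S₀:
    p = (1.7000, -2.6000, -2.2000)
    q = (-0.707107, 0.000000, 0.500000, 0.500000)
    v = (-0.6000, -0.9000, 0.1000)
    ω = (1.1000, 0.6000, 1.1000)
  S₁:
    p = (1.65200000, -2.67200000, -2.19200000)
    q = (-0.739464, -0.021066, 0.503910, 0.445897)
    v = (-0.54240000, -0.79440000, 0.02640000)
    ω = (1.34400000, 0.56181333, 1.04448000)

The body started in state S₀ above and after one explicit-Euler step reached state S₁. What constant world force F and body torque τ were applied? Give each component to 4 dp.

F = (1.8000, 3.3000, -2.3000)
τ = (0.1500, -0.1200, -0.0100)

v₁ − v₀ = (0.05760000, 0.10560000, -0.07360000)
m·(v₁−v₀)/dt = (1.8000, 3.3000, -2.3000)
rate change Δω = (0.24400000, -0.03818667, -0.05552000)
ω₀×(Iω₀) = (-0.0330, -0.0484, 0.0594)
applied torque τ = (0.1500, -0.1200, -0.0100)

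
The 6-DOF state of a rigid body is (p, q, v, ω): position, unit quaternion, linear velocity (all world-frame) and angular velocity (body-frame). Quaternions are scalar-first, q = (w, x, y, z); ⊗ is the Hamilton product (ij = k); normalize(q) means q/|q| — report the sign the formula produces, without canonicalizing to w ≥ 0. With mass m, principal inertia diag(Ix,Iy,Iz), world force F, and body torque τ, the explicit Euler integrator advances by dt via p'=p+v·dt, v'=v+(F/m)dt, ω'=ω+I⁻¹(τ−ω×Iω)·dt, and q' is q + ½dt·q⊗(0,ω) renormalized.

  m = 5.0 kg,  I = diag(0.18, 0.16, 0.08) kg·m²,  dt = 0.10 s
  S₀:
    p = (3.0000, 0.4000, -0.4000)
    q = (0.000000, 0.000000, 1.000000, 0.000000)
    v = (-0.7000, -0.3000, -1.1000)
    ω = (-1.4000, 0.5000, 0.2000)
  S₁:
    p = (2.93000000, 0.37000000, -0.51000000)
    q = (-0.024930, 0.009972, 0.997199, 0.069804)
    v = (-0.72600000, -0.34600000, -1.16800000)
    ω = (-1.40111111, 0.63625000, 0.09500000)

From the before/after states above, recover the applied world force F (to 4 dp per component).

F = (-1.3000, -2.3000, -3.4000)

v₁ − v₀ = (-0.02600000, -0.04600000, -0.06800000)
applied force F = (-1.3000, -2.3000, -3.4000)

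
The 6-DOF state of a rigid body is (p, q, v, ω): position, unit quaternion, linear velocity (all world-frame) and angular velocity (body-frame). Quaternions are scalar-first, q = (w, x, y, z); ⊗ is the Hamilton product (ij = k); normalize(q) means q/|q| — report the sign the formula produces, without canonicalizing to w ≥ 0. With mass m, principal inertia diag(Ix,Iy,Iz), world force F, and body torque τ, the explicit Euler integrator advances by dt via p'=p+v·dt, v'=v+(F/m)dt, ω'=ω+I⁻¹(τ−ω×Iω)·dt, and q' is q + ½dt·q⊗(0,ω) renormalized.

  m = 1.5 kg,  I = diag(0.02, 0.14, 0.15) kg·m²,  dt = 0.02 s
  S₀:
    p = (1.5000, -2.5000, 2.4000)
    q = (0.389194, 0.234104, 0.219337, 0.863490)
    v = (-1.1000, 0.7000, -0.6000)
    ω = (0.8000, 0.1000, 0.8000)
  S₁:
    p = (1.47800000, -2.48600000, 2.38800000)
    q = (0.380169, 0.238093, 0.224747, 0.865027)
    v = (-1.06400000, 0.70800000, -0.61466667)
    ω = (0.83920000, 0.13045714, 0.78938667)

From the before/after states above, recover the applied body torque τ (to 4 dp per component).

τ = (0.0400, 0.1300, -0.0700)

rate change Δω = (0.03920000, 0.03045714, -0.01061333)
gyro term ω₀×Iω₀ = (0.0008, -0.0832, 0.0096)
τ = I·(Δω/dt) + ω₀×(Iω₀) = (0.0400, 0.1300, -0.0700)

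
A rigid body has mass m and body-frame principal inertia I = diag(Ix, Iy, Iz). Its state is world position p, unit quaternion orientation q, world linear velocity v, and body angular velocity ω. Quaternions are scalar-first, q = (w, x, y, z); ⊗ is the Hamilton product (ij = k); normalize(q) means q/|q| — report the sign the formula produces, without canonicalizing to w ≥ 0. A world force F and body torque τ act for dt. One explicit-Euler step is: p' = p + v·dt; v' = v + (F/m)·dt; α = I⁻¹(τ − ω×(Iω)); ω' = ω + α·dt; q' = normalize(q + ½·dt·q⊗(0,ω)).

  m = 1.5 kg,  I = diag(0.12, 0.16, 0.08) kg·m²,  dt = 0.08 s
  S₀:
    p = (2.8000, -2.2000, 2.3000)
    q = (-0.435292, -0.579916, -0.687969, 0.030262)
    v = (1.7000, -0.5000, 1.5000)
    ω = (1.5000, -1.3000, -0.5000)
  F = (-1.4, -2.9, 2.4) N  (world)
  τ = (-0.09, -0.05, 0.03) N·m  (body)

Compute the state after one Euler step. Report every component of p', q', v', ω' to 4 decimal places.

gyro term ω×Iω = (-0.0520, -0.0300, -0.0780)
angular accel α = (-0.3167, -0.1250, 1.3500)
ω + α·dt = (1.4747, -1.3100, -0.3920)
q⊗(0,ω) = (-0.0093547, -0.2696129, 0.3213146, 2.0034903)
updated quaternion q' = (-0.4342, -0.5887, -0.6729, 0.1100)
linear accel F/m = (-0.9333, -1.9333, 1.6000)
p' = p + v·dt = (2.9360, -2.2400, 2.4200)
new velocity v' = (1.6253, -0.6547, 1.6280)

p' = (2.9360, -2.2400, 2.4200)
q' = (-0.4342, -0.5887, -0.6729, 0.1100)
v' = (1.6253, -0.6547, 1.6280)
ω' = (1.4747, -1.3100, -0.3920)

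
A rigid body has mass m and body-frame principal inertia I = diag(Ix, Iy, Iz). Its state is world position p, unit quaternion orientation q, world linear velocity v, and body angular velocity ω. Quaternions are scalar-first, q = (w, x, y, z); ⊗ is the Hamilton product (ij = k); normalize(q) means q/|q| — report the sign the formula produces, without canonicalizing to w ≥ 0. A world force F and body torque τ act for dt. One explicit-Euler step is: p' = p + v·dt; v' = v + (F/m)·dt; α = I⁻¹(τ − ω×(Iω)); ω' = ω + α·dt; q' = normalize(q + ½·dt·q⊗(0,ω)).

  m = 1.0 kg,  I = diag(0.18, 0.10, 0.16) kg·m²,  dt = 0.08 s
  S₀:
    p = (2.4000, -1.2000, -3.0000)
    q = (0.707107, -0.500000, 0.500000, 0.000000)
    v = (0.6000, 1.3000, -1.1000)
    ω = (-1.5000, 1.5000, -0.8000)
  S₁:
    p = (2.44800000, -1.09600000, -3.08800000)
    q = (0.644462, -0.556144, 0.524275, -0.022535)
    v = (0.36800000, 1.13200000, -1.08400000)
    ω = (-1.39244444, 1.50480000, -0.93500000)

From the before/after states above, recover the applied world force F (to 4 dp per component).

velocity change Δv = (-0.23200000, -0.16800000, 0.01600000)
F = m·Δv/dt = (-2.9000, -2.1000, 0.2000)

F = (-2.9000, -2.1000, 0.2000)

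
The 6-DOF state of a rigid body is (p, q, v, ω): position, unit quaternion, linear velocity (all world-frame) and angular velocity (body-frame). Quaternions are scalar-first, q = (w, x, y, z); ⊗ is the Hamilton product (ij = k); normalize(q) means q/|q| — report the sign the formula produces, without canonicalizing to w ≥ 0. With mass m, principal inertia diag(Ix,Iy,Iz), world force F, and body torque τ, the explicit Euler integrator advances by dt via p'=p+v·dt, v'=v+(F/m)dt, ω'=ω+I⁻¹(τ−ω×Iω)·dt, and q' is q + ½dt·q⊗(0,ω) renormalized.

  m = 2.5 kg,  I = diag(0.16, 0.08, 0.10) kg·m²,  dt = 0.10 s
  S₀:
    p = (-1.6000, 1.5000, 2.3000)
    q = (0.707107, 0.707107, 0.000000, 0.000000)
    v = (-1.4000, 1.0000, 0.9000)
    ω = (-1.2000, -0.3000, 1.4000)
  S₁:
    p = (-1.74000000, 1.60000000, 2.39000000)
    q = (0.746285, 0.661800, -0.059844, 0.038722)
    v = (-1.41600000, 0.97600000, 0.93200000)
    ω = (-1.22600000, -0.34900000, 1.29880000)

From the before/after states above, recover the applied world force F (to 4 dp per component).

Δv = v₁−v₀ = (-0.01600000, -0.02400000, 0.03200000)
m·(v₁−v₀)/dt = (-0.4000, -0.6000, 0.8000)

F = (-0.4000, -0.6000, 0.8000)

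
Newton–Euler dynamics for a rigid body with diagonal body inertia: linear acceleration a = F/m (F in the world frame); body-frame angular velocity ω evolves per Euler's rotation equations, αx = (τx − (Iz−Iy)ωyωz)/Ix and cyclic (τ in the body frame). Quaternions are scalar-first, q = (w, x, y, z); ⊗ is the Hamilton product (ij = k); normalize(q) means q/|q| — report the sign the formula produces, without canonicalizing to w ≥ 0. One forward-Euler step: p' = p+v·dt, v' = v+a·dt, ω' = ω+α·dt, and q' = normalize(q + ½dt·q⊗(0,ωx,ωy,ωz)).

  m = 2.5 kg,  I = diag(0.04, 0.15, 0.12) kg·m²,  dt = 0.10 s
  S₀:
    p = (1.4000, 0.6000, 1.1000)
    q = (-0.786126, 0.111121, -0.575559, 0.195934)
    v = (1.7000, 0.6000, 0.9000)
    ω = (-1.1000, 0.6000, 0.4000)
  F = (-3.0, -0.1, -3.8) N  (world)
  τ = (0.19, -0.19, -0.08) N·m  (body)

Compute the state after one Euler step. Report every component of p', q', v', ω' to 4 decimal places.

gyro term ω×Iω = (-0.0072, 0.0352, -0.0726)
(τ − ω×Iω)/I = (4.9300, -1.5013, -0.0617)
ω' = ω + α·dt = (-0.6070, 0.4499, 0.3938)
Hamilton product q⊗(0,ω) = (0.3891949, 0.5169546, -0.7316514, -0.8808927)
updated quaternion q' = (-0.7650, 0.1367, -0.6108, 0.1516)
a = (-1.2000, -0.0400, -1.5200)
new position p' = (1.5700, 0.6600, 1.1900)
v' = v + a·dt = (1.5800, 0.5960, 0.7480)

p' = (1.5700, 0.6600, 1.1900)
q' = (-0.7650, 0.1367, -0.6108, 0.1516)
v' = (1.5800, 0.5960, 0.7480)
ω' = (-0.6070, 0.4499, 0.3938)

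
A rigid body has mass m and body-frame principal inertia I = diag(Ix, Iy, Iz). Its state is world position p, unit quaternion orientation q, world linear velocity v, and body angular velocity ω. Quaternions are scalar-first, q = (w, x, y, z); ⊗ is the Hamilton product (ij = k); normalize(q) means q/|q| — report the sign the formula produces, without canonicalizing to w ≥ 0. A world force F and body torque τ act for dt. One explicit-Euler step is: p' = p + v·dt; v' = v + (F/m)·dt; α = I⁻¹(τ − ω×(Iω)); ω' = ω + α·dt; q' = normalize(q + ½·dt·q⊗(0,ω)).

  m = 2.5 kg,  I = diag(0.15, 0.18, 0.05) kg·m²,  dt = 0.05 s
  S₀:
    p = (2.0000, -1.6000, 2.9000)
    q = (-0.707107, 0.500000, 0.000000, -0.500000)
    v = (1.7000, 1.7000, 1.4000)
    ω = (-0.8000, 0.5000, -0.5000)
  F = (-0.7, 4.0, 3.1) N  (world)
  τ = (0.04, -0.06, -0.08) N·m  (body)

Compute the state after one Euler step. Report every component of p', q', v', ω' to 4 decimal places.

a = (-0.2800, 1.6000, 1.2400)
p + v·dt = (2.0850, -1.5150, 2.9700)
v + (F/m)dt = (1.6860, 1.7800, 1.4620)
α = I⁻¹(τ − ω×Iω) = (0.0500, -0.5556, -1.3600)
new body rate ω' = (-0.7975, 0.4722, -0.5680)
2q̇ = q⊗(0,ω) = (0.1500000, 0.8156856, 0.2964465, 0.6035535)
updated quaternion q' = (-0.7031, 0.5202, 0.0074, -0.4847)

p' = (2.0850, -1.5150, 2.9700)
q' = (-0.7031, 0.5202, 0.0074, -0.4847)
v' = (1.6860, 1.7800, 1.4620)
ω' = (-0.7975, 0.4722, -0.5680)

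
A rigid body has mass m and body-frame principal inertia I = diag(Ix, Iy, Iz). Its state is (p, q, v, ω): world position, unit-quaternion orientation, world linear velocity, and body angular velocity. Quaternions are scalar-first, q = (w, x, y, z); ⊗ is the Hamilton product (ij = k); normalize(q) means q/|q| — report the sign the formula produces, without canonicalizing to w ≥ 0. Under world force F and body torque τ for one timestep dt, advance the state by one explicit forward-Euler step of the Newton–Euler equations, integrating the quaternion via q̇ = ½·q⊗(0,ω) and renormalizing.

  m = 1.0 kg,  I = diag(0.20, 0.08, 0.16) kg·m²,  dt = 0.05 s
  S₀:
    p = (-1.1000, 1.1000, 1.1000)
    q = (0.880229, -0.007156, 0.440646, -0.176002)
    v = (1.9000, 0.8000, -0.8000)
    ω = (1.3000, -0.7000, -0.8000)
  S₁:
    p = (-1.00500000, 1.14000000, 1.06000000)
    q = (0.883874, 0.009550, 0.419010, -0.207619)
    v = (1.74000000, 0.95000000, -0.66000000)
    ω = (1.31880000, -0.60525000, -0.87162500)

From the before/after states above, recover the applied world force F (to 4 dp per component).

F = (-3.2000, 3.0000, 2.8000)

velocity change Δv = (-0.16000000, 0.15000000, 0.14000000)
m·(v₁−v₀)/dt = (-3.2000, 3.0000, 2.8000)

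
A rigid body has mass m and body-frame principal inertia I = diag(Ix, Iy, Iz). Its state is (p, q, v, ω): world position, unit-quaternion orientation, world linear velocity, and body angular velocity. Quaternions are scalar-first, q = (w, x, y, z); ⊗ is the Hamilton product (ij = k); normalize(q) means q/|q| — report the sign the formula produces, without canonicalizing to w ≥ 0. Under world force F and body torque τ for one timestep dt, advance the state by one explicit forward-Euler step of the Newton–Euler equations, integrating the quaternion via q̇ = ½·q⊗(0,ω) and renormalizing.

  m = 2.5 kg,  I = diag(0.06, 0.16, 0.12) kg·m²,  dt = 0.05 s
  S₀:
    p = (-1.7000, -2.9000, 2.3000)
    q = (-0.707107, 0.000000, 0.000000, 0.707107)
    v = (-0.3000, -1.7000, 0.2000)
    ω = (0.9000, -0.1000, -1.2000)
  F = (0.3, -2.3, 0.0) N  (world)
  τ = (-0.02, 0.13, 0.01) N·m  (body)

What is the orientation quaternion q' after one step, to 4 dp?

q' = (-0.6854, -0.0141, 0.0177, 0.7278)

2q̇ = q⊗(0,ω) = (0.8485284, -0.5656856, 0.7071070, 0.8485284)
updated quaternion q' = (-0.6854, -0.0141, 0.0177, 0.7278)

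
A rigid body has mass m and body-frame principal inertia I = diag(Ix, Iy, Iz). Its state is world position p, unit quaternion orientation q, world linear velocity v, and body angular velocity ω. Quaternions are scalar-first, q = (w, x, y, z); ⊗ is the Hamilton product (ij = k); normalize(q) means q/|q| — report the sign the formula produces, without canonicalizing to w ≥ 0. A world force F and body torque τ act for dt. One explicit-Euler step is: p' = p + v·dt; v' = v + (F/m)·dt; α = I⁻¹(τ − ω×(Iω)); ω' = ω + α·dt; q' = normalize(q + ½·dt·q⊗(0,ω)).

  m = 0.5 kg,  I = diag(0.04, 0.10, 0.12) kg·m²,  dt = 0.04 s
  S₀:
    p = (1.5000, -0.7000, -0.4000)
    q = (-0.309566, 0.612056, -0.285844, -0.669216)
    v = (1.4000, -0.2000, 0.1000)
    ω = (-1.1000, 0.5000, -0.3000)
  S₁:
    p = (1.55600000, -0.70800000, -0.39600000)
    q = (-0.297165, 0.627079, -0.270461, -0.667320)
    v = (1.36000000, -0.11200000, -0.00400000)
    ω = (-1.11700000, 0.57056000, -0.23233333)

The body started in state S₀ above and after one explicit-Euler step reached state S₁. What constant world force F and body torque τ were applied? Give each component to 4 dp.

rate change Δω = (-0.01700000, 0.07056000, 0.06766667)
applied torque τ = (-0.0200, 0.1500, 0.1700)
Δv = v₁−v₀ = (-0.04000000, 0.08800000, -0.10400000)
F = m·Δv/dt = (-0.5000, 1.1000, -1.3000)

F = (-0.5000, 1.1000, -1.3000)
τ = (-0.0200, 0.1500, 0.1700)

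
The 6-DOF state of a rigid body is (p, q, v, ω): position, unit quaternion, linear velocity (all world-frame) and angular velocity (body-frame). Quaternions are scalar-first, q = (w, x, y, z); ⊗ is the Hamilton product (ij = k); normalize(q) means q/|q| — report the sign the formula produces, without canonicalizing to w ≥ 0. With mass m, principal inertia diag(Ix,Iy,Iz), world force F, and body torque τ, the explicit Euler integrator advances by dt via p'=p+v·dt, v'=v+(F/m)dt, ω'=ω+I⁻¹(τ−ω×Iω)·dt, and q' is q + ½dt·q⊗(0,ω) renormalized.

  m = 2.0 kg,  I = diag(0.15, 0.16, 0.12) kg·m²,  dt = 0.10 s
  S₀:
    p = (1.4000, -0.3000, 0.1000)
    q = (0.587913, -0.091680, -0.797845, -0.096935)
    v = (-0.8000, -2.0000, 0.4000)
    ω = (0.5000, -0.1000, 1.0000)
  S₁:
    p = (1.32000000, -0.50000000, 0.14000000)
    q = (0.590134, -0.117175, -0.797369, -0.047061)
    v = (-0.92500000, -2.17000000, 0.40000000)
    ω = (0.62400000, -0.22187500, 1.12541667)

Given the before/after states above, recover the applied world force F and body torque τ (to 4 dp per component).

F = (-2.5000, -3.4000, 0.0000)
τ = (0.1900, -0.1800, 0.1500)

ω₁ − ω₀ = (0.12400000, -0.12187500, 0.12541667)
gyro term ω₀×Iω₀ = (0.0040, 0.0150, -0.0005)
I·α + gyro = (0.1900, -0.1800, 0.1500)
velocity change Δv = (-0.12500000, -0.17000000, 0.00000000)
m·(v₁−v₀)/dt = (-2.5000, -3.4000, 0.0000)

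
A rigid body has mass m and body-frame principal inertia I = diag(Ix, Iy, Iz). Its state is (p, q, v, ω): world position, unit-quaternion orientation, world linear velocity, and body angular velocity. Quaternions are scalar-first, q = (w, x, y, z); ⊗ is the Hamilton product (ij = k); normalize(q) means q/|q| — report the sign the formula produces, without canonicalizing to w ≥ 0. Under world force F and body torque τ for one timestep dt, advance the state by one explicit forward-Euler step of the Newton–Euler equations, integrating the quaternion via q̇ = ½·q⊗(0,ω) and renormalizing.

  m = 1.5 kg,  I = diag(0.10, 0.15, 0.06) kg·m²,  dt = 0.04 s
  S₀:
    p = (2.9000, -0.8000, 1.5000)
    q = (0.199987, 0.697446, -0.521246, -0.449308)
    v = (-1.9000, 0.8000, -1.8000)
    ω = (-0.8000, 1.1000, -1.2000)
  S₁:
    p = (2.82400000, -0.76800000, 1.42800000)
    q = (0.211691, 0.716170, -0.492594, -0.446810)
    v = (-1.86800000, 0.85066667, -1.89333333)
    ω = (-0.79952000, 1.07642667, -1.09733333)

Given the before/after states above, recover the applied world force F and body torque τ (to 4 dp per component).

Δω = ω₁−ω₀ = (0.00048000, -0.02357333, 0.10266667)
applied torque τ = (0.1200, -0.0500, 0.1100)
Δv = v₁−v₀ = (0.03200000, 0.05066667, -0.09333333)
F = m·Δv/dt = (1.2000, 1.9000, -3.5000)

F = (1.2000, 1.9000, -3.5000)
τ = (0.1200, -0.0500, 0.1100)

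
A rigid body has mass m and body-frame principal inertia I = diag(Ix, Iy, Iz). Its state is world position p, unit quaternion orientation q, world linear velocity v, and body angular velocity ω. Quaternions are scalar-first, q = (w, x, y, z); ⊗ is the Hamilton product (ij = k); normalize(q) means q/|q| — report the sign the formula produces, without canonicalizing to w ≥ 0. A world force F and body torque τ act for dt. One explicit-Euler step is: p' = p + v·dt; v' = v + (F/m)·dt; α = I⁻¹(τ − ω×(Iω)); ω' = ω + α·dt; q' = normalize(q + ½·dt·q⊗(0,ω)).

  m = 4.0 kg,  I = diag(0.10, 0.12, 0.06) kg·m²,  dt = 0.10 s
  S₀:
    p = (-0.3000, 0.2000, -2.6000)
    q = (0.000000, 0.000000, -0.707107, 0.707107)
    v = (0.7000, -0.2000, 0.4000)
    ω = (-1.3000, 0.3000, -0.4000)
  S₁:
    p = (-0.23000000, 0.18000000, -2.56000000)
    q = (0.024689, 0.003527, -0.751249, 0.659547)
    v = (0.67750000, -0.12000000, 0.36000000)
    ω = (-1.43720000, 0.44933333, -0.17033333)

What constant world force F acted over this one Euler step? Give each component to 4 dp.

F = (-0.9000, 3.2000, -1.6000)

Δv = v₁−v₀ = (-0.02250000, 0.08000000, -0.04000000)
applied force F = (-0.9000, 3.2000, -1.6000)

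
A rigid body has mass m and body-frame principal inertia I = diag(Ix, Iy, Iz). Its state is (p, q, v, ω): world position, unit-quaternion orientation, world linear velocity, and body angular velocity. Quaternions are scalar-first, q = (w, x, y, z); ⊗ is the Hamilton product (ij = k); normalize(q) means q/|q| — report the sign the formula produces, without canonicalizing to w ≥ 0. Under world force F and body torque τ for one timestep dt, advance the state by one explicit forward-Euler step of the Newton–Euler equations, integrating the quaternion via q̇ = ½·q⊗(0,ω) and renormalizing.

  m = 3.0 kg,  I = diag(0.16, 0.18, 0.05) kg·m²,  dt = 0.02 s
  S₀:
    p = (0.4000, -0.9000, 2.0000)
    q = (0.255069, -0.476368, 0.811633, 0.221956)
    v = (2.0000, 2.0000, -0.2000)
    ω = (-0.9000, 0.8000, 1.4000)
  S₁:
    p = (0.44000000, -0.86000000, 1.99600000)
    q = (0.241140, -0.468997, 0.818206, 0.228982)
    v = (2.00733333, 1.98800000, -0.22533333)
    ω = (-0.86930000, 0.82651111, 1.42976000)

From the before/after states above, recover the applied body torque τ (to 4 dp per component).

τ = (0.1000, 0.1000, 0.0600)

rate change Δω = (0.03070000, 0.02651111, 0.02976000)
gyro term ω₀×Iω₀ = (-0.1456, -0.1386, -0.0144)
applied torque τ = (0.1000, 0.1000, 0.0600)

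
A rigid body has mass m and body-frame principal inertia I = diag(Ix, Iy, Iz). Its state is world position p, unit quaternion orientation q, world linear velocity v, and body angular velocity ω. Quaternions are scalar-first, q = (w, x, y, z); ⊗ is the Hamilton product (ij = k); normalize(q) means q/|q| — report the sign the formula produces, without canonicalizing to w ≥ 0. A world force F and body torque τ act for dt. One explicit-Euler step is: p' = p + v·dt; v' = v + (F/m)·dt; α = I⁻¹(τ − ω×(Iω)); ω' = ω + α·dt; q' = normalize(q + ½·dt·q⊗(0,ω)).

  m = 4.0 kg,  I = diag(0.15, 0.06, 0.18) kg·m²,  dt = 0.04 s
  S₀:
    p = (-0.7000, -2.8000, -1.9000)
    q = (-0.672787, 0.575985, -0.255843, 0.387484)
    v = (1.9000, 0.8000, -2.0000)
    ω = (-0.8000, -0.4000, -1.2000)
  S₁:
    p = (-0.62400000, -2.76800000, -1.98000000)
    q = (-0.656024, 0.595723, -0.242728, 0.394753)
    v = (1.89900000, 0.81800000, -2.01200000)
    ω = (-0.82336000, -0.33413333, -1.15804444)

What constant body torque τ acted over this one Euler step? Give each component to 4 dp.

Δω = ω₁−ω₀ = (-0.02336000, 0.06586667, 0.04195556)
ω₀×(Iω₀) = (0.0576, -0.0288, -0.0288)
I·α + gyro = (-0.0300, 0.0700, 0.1600)

τ = (-0.0300, 0.0700, 0.1600)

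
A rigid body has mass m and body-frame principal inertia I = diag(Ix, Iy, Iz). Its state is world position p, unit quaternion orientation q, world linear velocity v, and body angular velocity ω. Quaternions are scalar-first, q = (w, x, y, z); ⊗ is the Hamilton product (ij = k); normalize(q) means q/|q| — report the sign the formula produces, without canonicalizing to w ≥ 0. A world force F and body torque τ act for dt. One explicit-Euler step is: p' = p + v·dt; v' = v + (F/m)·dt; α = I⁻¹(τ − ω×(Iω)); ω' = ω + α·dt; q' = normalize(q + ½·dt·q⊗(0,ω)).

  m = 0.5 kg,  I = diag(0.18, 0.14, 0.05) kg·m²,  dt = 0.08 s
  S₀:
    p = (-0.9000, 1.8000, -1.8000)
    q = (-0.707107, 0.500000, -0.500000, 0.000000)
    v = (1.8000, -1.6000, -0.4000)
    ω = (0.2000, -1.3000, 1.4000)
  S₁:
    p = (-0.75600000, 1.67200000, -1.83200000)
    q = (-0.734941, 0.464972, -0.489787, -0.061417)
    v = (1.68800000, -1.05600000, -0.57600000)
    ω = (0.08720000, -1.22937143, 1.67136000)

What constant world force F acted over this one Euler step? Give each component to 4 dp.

v₁ − v₀ = (-0.11200000, 0.54400000, -0.17600000)
m·(v₁−v₀)/dt = (-0.7000, 3.4000, -1.1000)

F = (-0.7000, 3.4000, -1.1000)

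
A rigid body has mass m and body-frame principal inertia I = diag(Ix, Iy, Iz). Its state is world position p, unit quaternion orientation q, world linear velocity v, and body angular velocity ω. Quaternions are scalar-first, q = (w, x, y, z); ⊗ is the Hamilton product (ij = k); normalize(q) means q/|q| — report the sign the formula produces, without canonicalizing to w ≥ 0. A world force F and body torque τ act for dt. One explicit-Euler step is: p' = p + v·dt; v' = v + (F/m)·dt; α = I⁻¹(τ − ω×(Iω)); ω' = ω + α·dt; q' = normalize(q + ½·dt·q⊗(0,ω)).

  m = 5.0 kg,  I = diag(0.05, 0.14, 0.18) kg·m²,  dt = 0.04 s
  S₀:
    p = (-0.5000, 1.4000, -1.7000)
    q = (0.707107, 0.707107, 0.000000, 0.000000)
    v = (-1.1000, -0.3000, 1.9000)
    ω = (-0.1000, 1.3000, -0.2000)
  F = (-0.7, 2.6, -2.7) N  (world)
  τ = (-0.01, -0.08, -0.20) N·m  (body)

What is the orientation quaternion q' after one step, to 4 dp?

q' = (0.7083, 0.7054, 0.0212, 0.0156)

Hamilton product q⊗(0,ω) = (0.0707107, -0.0707107, 1.0606605, 0.7778177)
updated quaternion q' = (0.7083, 0.7054, 0.0212, 0.0156)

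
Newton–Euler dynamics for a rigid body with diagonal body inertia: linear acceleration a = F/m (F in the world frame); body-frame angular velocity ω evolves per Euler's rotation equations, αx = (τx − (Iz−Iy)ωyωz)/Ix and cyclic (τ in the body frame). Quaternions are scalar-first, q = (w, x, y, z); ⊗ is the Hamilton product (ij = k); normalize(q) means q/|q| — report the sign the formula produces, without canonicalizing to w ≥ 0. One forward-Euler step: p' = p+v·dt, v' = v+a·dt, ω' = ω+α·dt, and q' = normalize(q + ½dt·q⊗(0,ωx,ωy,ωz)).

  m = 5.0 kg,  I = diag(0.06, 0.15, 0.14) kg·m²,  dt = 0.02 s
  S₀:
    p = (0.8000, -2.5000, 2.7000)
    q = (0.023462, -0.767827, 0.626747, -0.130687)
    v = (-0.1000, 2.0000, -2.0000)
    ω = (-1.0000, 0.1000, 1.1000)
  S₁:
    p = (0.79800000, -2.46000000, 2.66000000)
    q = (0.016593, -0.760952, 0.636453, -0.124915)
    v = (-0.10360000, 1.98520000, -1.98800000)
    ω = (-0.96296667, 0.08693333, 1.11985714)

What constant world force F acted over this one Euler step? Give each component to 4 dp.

v₁ − v₀ = (-0.00360000, -0.01480000, 0.01200000)
applied force F = (-0.9000, -3.7000, 3.0000)

F = (-0.9000, -3.7000, 3.0000)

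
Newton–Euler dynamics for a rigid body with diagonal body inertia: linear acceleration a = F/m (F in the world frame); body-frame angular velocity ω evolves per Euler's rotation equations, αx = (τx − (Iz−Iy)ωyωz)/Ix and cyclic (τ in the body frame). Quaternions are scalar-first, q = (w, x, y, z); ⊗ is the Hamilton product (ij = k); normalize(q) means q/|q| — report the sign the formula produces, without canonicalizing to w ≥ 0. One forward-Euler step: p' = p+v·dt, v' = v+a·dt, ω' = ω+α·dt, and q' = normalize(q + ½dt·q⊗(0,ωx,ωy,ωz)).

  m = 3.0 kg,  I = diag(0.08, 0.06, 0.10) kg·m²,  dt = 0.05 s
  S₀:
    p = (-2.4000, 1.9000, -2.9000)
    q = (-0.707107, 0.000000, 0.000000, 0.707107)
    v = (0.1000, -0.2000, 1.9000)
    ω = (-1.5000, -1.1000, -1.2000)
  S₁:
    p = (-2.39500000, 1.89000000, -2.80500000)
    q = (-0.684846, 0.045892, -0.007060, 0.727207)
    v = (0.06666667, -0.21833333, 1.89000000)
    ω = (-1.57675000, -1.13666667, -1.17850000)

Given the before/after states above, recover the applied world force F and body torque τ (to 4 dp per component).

F = (-2.0000, -1.1000, -0.6000)
τ = (-0.0700, -0.0800, 0.0100)

Δv = v₁−v₀ = (-0.03333333, -0.01833333, -0.01000000)
F = m·Δv/dt = (-2.0000, -1.1000, -0.6000)
Δω = ω₁−ω₀ = (-0.07675000, -0.03666667, 0.02150000)
ω₀×(Iω₀) = (0.0528, -0.0360, -0.0330)
τ = I·(Δω/dt) + ω₀×(Iω₀) = (-0.0700, -0.0800, 0.0100)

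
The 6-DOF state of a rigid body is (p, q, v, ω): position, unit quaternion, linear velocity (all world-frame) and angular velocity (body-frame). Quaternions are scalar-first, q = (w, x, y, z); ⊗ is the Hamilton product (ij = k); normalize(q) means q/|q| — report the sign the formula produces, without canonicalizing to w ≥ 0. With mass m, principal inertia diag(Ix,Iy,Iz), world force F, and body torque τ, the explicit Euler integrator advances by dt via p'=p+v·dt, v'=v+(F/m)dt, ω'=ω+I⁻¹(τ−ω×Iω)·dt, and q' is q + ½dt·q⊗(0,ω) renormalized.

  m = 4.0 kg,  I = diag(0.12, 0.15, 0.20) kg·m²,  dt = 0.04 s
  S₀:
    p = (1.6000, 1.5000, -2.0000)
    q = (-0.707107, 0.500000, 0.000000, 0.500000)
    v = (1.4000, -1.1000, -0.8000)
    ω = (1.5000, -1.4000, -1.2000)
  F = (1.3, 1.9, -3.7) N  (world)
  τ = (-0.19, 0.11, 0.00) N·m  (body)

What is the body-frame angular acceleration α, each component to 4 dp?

ω×(Iω) gyroscopic = (0.0840, 0.1440, -0.0630)
α = I⁻¹(τ − ω×Iω) = (-2.2833, -0.2267, 0.3150)

α = (-2.2833, -0.2267, 0.3150)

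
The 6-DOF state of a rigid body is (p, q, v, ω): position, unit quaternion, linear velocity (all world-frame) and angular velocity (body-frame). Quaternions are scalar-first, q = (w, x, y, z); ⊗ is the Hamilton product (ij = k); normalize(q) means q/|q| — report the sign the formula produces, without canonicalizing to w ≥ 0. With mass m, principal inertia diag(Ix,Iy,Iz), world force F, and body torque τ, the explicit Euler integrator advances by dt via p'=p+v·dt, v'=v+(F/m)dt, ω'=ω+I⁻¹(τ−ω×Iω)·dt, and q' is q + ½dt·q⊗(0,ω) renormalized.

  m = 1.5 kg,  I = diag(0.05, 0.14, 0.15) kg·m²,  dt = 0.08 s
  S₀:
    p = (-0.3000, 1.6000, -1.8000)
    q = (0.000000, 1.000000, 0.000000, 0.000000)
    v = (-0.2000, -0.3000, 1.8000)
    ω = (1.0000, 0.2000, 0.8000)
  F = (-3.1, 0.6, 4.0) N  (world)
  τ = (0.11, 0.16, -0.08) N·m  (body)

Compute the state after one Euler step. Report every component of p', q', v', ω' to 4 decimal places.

angular accel α = (2.1680, 1.7143, -0.6533)
new body rate ω' = (1.1734, 0.3371, 0.7477)
q⊗(0,ω) = (-1.0000000, 0.0000000, -0.8000000, 0.2000000)
updated quaternion q' = (-0.0399, 0.9987, -0.0320, 0.0080)
a = (-2.0667, 0.4000, 2.6667)
p' = p + v·dt = (-0.3160, 1.5760, -1.6560)
new velocity v' = (-0.3653, -0.2680, 2.0133)

p' = (-0.3160, 1.5760, -1.6560)
q' = (-0.0399, 0.9987, -0.0320, 0.0080)
v' = (-0.3653, -0.2680, 2.0133)
ω' = (1.1734, 0.3371, 0.7477)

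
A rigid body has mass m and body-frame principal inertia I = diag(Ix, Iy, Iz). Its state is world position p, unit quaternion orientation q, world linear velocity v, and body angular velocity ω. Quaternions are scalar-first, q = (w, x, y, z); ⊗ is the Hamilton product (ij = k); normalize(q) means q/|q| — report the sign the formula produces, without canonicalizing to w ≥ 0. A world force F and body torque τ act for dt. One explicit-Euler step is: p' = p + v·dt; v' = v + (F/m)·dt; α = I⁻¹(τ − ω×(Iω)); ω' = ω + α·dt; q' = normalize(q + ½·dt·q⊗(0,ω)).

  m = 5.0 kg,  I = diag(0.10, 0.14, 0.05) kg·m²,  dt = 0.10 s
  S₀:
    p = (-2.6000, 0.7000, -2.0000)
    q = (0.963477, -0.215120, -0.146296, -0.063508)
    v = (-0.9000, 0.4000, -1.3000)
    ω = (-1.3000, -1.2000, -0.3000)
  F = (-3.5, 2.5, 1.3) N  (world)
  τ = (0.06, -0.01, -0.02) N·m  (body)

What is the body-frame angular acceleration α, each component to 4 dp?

precession coupling ω×(Iω) = (-0.0324, 0.0195, 0.0624)
α = I⁻¹(τ − ω×Iω) = (0.9240, -0.2107, -1.6480)

α = (0.9240, -0.2107, -1.6480)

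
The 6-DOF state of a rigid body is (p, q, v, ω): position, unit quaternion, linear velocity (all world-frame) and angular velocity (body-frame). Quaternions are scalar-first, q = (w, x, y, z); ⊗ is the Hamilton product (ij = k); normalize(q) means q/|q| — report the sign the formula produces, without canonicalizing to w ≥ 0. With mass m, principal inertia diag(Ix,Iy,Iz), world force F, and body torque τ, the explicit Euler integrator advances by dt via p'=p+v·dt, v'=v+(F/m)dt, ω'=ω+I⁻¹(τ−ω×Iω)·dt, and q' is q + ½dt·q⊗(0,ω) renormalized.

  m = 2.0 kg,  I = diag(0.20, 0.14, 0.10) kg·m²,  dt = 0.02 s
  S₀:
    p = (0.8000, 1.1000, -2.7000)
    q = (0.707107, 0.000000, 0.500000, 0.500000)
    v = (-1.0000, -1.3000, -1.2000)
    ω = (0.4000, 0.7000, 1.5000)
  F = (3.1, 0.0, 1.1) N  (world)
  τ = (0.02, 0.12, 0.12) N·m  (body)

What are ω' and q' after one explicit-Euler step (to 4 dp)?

ω×(Iω) gyroscopic = (-0.0420, 0.0600, -0.0168)
(τ − ω×Iω)/I = (0.3100, 0.4286, 1.3680)
ω' = ω + α·dt = (0.4062, 0.7086, 1.5274)
2q̇ = q⊗(0,ω) = (-1.1000000, 0.6828428, 0.6949749, 0.8606605)
q + ½dt·q⊗(0,ω), renormalized = (0.6960, 0.0068, 0.5069, 0.5085)

ω' = (0.4062, 0.7086, 1.5274)
q' = (0.6960, 0.0068, 0.5069, 0.5085)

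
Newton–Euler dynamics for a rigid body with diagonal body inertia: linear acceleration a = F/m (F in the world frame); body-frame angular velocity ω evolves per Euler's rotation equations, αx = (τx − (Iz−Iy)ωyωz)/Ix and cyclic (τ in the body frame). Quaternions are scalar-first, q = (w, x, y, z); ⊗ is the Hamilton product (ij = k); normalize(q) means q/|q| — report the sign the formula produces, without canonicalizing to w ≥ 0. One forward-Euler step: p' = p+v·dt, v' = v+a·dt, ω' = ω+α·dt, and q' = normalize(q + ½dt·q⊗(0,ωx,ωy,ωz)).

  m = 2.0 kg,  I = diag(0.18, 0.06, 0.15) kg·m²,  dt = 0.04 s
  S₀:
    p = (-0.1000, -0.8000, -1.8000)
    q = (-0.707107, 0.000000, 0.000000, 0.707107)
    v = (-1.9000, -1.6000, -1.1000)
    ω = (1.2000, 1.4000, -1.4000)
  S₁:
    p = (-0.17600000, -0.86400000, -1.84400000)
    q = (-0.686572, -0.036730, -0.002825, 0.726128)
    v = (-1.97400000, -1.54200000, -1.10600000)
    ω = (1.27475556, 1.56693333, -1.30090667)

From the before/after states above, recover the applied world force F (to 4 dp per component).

Δv = v₁−v₀ = (-0.07400000, 0.05800000, -0.00600000)
applied force F = (-3.7000, 2.9000, -0.3000)

F = (-3.7000, 2.9000, -0.3000)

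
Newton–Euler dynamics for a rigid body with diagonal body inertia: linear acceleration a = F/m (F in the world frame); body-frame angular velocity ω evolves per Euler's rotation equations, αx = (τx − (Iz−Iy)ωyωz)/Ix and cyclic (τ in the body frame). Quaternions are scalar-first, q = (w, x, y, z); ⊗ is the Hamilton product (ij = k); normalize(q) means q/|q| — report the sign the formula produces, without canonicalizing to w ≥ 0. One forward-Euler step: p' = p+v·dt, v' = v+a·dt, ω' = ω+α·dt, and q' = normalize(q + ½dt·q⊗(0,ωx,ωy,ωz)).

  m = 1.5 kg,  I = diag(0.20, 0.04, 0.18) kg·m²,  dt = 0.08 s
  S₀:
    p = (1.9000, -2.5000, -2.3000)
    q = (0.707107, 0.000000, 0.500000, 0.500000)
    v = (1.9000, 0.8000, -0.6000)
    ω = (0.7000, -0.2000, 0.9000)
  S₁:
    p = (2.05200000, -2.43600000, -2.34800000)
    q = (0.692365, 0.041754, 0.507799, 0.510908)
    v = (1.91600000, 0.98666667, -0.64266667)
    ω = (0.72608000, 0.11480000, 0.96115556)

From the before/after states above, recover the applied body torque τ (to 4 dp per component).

τ = (0.0400, 0.1700, 0.1600)

ω₁ − ω₀ = (0.02608000, 0.31480000, 0.06115556)
I·α + gyro = (0.0400, 0.1700, 0.1600)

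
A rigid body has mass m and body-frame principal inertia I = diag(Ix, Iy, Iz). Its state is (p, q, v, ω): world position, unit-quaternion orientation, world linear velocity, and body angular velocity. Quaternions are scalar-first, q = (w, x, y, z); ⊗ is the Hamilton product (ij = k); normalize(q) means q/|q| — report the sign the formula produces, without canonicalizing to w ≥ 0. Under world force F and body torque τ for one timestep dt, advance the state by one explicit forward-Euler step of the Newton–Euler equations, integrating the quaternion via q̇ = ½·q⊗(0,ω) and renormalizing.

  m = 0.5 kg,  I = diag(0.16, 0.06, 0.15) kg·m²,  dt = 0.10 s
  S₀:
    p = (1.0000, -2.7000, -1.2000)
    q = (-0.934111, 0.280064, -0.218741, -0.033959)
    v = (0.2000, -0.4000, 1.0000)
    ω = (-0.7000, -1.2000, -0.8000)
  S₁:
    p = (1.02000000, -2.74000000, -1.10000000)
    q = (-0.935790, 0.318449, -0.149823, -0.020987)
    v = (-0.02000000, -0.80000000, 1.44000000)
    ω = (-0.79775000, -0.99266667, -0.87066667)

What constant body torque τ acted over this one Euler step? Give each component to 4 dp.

τ = (-0.0700, 0.1300, -0.1900)

ω₁ − ω₀ = (-0.09775000, 0.20733333, -0.07066667)
τ = I·(Δω/dt) + ω₀×(Iω₀) = (-0.0700, 0.1300, -0.1900)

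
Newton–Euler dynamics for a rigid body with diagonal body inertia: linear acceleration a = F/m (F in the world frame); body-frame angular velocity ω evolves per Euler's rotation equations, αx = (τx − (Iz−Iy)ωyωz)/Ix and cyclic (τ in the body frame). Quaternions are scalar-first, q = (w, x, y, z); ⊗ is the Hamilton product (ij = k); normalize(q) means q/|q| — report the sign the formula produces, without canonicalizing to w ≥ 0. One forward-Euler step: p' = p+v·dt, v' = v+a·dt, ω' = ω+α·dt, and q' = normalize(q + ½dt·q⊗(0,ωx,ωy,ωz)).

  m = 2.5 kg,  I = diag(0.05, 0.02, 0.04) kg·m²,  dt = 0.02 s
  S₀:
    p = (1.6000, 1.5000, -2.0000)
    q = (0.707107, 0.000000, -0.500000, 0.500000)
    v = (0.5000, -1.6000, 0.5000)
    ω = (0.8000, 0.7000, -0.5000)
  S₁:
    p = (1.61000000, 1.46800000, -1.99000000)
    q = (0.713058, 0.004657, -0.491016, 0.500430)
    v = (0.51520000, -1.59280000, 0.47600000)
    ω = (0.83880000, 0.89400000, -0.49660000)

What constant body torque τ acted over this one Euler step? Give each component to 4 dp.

τ = (0.0900, 0.1900, -0.0100)

Δω = ω₁−ω₀ = (0.03880000, 0.19400000, 0.00340000)
ω₀×(Iω₀) = (-0.0070, -0.0040, -0.0168)
applied torque τ = (0.0900, 0.1900, -0.0100)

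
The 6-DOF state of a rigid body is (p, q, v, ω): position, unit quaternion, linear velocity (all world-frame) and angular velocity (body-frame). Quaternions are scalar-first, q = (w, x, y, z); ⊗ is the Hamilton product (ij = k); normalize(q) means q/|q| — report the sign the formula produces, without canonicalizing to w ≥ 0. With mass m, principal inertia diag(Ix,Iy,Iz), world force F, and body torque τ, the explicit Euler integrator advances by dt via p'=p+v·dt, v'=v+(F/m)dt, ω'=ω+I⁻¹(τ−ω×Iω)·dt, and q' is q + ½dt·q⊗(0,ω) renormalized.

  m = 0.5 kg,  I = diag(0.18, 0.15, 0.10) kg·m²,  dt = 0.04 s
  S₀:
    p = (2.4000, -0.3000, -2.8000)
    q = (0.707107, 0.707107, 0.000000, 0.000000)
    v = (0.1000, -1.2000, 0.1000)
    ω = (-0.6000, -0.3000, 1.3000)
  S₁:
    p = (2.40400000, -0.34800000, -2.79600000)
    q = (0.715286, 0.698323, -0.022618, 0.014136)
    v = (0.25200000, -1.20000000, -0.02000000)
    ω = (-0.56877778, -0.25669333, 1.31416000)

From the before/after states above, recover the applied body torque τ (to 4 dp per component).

τ = (0.1600, 0.1000, 0.0300)

Δω = ω₁−ω₀ = (0.03122222, 0.04330667, 0.01416000)
precession coupling = (0.0195, -0.0624, -0.0054)
applied torque τ = (0.1600, 0.1000, 0.0300)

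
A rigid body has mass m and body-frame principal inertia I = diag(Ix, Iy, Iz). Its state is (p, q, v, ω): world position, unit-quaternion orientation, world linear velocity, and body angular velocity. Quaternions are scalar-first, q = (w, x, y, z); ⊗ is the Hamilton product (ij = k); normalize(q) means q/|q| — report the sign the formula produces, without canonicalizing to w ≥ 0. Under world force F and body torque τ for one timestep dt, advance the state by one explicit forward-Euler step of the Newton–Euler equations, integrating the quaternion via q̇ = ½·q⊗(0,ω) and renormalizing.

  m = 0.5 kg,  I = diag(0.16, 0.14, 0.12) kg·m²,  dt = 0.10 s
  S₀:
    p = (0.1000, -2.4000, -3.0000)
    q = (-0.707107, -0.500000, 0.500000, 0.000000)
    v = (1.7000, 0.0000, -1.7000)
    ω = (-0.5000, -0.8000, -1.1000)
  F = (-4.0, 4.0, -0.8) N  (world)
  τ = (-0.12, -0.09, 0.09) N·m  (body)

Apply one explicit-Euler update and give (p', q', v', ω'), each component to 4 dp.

precession coupling ω×(Iω) = (-0.0176, 0.0220, -0.0080)
angular accel α = (-0.6400, -0.8000, 0.8167)
new body rate ω' = (-0.5640, -0.8800, -1.0183)
Hamilton product q⊗(0,ω) = (0.1500000, -0.1964465, 0.0156856, 1.4278177)
updated quaternion q' = (-0.6978, -0.5085, 0.4995, 0.0712)
a = (-8.0000, 8.0000, -1.6000)
p' = p + v·dt = (0.2700, -2.4000, -3.1700)
v + (F/m)dt = (0.9000, 0.8000, -1.8600)

p' = (0.2700, -2.4000, -3.1700)
q' = (-0.6978, -0.5085, 0.4995, 0.0712)
v' = (0.9000, 0.8000, -1.8600)
ω' = (-0.5640, -0.8800, -1.0183)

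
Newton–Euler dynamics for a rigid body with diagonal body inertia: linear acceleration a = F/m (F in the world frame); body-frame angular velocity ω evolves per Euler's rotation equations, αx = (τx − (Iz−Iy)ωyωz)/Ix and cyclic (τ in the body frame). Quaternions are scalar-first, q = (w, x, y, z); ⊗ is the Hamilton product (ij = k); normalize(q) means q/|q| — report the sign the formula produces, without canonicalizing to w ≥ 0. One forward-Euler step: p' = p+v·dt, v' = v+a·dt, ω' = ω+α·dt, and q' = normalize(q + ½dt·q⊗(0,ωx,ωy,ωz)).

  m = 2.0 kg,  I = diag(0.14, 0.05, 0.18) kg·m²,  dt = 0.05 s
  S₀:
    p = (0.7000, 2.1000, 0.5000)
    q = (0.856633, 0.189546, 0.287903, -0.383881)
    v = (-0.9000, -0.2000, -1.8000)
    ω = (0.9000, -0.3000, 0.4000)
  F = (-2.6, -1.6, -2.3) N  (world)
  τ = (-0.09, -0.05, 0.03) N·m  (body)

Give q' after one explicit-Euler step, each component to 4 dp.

q' = (0.8581, 0.2088, 0.2709, -0.3831)

Hamilton product q⊗(0,ω) = (0.0693319, 0.7709666, -0.6783012, 0.0266767)
updated quaternion q' = (0.8581, 0.2088, 0.2709, -0.3831)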